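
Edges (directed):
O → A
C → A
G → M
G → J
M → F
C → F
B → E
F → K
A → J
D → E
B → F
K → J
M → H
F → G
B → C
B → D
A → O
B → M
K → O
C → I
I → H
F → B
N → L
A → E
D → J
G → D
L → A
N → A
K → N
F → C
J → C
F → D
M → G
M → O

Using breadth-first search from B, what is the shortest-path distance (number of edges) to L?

4

Level 0: B
Level 1: C, D, E, F, M
Level 2: A, G, H, I, J, K, O
Level 3: N
Level 4: L
L first appears at level 4.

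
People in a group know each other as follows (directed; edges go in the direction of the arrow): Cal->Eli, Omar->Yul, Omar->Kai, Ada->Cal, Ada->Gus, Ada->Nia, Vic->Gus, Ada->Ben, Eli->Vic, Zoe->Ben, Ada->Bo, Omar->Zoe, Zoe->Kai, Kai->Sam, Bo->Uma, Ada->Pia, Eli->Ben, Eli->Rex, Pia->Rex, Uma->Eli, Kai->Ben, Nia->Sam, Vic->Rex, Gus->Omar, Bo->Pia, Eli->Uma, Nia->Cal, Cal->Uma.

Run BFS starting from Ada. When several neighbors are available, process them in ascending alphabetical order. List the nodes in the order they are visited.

Visit Ada; enqueue Ben, Bo, Cal, Gus, Nia, Pia → queue [Ben, Bo, Cal, Gus, Nia, Pia]
Visit Ben → queue [Bo, Cal, Gus, Nia, Pia]
Visit Bo; enqueue Uma → queue [Cal, Gus, Nia, Pia, Uma]
Visit Cal; enqueue Eli → queue [Gus, Nia, Pia, Uma, Eli]
Visit Gus; enqueue Omar → queue [Nia, Pia, Uma, Eli, Omar]
Visit Nia; enqueue Sam → queue [Pia, Uma, Eli, Omar, Sam]
Visit Pia; enqueue Rex → queue [Uma, Eli, Omar, Sam, Rex]
Visit Uma → queue [Eli, Omar, Sam, Rex]
Visit Eli; enqueue Vic → queue [Omar, Sam, Rex, Vic]
Visit Omar; enqueue Kai, Yul, Zoe → queue [Sam, Rex, Vic, Kai, Yul, Zoe]
Visit Sam → queue [Rex, Vic, Kai, Yul, Zoe]
Visit Rex → queue [Vic, Kai, Yul, Zoe]
Visit Vic → queue [Kai, Yul, Zoe]
Visit Kai → queue [Yul, Zoe]
Visit Yul → queue [Zoe]
Visit Zoe → queue []

Ada, Ben, Bo, Cal, Gus, Nia, Pia, Uma, Eli, Omar, Sam, Rex, Vic, Kai, Yul, Zoe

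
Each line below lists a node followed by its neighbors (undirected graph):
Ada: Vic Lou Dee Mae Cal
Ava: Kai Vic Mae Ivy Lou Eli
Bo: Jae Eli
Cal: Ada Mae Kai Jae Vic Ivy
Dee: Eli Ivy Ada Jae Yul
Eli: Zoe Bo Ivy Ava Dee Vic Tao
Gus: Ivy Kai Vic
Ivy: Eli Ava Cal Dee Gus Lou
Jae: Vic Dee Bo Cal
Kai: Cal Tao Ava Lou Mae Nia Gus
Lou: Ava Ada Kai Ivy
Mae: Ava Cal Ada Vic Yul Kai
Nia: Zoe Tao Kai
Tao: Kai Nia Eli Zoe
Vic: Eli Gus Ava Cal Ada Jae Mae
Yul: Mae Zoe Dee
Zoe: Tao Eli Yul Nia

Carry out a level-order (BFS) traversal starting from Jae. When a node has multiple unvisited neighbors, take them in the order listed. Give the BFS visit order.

Jae -> Vic -> Dee -> Bo -> Cal -> Eli -> Gus -> Ava -> Ada -> Mae -> Ivy -> Yul -> Kai -> Zoe -> Tao -> Lou -> Nia

Visit Jae; enqueue Vic, Dee, Bo, Cal → queue [Vic, Dee, Bo, Cal]
Visit Vic; enqueue Eli, Gus, Ava, Ada, Mae → queue [Dee, Bo, Cal, Eli, Gus, Ava, Ada, Mae]
Visit Dee; enqueue Ivy, Yul → queue [Bo, Cal, Eli, Gus, Ava, Ada, Mae, Ivy, Yul]
Visit Bo → queue [Cal, Eli, Gus, Ava, Ada, Mae, Ivy, Yul]
Visit Cal; enqueue Kai → queue [Eli, Gus, Ava, Ada, Mae, Ivy, Yul, Kai]
Visit Eli; enqueue Zoe, Tao → queue [Gus, Ava, Ada, Mae, Ivy, Yul, Kai, Zoe, Tao]
Visit Gus → queue [Ava, Ada, Mae, Ivy, Yul, Kai, Zoe, Tao]
Visit Ava; enqueue Lou → queue [Ada, Mae, Ivy, Yul, Kai, Zoe, Tao, Lou]
Visit Ada → queue [Mae, Ivy, Yul, Kai, Zoe, Tao, Lou]
Visit Mae → queue [Ivy, Yul, Kai, Zoe, Tao, Lou]
Visit Ivy → queue [Yul, Kai, Zoe, Tao, Lou]
Visit Yul → queue [Kai, Zoe, Tao, Lou]
Visit Kai; enqueue Nia → queue [Zoe, Tao, Lou, Nia]
Visit Zoe → queue [Tao, Lou, Nia]
Visit Tao → queue [Lou, Nia]
Visit Lou → queue [Nia]
Visit Nia → queue []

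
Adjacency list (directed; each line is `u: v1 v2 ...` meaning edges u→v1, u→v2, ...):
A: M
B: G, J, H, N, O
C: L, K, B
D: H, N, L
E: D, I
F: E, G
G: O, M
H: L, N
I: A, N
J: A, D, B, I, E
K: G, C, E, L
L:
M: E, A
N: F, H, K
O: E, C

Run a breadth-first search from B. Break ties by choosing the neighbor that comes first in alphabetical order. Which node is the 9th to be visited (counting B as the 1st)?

A

Visit B; enqueue G, H, J, N, O → queue [G, H, J, N, O]
Visit G; enqueue M → queue [H, J, N, O, M]
Visit H; enqueue L → queue [J, N, O, M, L]
Visit J; enqueue A, D, E, I → queue [N, O, M, L, A, D, E, I]
Visit N; enqueue F, K → queue [O, M, L, A, D, E, I, F, K]
Visit O; enqueue C → queue [M, L, A, D, E, I, F, K, C]
Visit M → queue [L, A, D, E, I, F, K, C]
Visit L → queue [A, D, E, I, F, K, C]
Visit A → queue [D, E, I, F, K, C]
Visit D → queue [E, I, F, K, C]
Visit E → queue [I, F, K, C]
Visit I → queue [F, K, C]
Visit F → queue [K, C]
Visit K → queue [C]
Visit C → queue []

Visit order: B, G, H, J, N, O, M, L, A, D, E, I, F, K, C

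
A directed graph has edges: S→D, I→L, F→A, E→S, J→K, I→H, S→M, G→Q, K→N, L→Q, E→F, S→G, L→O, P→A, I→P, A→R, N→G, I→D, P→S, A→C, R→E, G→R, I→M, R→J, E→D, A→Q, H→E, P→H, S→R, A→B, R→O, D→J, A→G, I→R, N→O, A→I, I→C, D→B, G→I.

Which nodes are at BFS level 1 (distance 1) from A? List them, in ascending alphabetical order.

Level 0: A
Level 1: B, C, G, I, Q, R
Level 2: D, E, H, J, L, M, O, P
Level 3: F, K, S
Level 4: N

B, C, G, I, Q, R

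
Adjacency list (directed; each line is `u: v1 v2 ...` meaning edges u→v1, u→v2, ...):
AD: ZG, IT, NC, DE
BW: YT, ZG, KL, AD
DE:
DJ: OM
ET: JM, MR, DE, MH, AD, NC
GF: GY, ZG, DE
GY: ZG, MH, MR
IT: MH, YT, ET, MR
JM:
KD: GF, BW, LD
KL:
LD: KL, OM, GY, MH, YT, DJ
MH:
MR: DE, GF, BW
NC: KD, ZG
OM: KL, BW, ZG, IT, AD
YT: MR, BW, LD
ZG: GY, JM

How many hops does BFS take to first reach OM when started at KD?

2

Level 0: KD
Level 1: BW, GF, LD
Level 2: AD, DE, DJ, GY, KL, MH, OM, YT, ZG
Level 3: IT, JM, MR, NC
Level 4: ET
OM first appears at level 2.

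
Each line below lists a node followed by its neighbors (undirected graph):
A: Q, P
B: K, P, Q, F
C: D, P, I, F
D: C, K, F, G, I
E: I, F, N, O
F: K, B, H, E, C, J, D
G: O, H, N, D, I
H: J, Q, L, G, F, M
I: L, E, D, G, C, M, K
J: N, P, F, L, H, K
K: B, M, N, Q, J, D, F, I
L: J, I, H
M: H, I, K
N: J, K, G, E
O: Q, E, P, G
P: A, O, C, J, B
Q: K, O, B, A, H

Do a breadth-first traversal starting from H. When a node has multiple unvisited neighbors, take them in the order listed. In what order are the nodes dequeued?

H, J, Q, L, G, F, M, N, P, K, O, B, A, I, D, E, C

Visit H; enqueue J, Q, L, G, F, M → queue [J, Q, L, G, F, M]
Visit J; enqueue N, P, K → queue [Q, L, G, F, M, N, P, K]
Visit Q; enqueue O, B, A → queue [L, G, F, M, N, P, K, O, B, A]
Visit L; enqueue I → queue [G, F, M, N, P, K, O, B, A, I]
Visit G; enqueue D → queue [F, M, N, P, K, O, B, A, I, D]
Visit F; enqueue E, C → queue [M, N, P, K, O, B, A, I, D, E, C]
Visit M → queue [N, P, K, O, B, A, I, D, E, C]
Visit N → queue [P, K, O, B, A, I, D, E, C]
Visit P → queue [K, O, B, A, I, D, E, C]
Visit K → queue [O, B, A, I, D, E, C]
Visit O → queue [B, A, I, D, E, C]
Visit B → queue [A, I, D, E, C]
Visit A → queue [I, D, E, C]
Visit I → queue [D, E, C]
Visit D → queue [E, C]
Visit E → queue [C]
Visit C → queue []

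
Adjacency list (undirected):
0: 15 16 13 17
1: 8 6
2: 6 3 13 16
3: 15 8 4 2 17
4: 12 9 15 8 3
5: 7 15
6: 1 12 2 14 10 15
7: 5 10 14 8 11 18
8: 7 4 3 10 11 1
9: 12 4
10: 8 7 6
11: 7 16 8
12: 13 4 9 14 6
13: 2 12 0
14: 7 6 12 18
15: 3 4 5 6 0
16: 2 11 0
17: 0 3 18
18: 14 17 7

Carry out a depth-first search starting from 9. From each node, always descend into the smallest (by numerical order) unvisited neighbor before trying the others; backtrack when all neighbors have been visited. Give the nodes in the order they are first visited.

Visit 9
9 → 4
4 → 3
3 → 2
2 → 6
6 → 1
1 → 8
8 → 7
7 → 5
5 → 15
15 → 0
0 → 13
13 → 12
12 → 14
14 → 18
18 → 17
0 → 16
16 → 11
7 → 10

9 → 4 → 3 → 2 → 6 → 1 → 8 → 7 → 5 → 15 → 0 → 13 → 12 → 14 → 18 → 17 → 16 → 11 → 10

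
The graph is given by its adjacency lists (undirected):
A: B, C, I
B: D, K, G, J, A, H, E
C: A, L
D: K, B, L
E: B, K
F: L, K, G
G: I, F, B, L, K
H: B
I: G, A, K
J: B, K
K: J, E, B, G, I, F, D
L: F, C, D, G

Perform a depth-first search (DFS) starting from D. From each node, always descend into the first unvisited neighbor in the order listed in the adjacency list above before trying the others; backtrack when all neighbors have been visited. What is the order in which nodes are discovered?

Visit D
D → K
K → J
J → B
B → G
G → I
I → A
A → C
C → L
L → F
B → H
B → E

D -> K -> J -> B -> G -> I -> A -> C -> L -> F -> H -> E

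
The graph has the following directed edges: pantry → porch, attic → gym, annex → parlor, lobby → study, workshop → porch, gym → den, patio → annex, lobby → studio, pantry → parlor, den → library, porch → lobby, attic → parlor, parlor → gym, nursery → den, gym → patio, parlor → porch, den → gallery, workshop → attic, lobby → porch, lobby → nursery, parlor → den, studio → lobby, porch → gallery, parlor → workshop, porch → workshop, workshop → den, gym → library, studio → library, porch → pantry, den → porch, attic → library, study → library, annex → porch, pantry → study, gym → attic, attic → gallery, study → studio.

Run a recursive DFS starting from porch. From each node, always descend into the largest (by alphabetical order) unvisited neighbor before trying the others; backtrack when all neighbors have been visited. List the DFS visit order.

porch, workshop, den, library, gallery, attic, parlor, gym, patio, annex, pantry, study, studio, lobby, nursery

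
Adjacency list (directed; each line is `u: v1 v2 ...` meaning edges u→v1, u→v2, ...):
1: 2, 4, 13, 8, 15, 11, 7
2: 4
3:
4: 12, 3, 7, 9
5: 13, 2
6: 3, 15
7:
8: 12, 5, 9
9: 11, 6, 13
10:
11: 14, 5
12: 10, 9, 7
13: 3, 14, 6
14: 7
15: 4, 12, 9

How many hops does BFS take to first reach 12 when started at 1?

Level 0: 1
Level 1: 2, 4, 7, 8, 11, 13, 15
Level 2: 3, 5, 6, 9, 12, 14
Level 3: 10
12 first appears at level 2.

2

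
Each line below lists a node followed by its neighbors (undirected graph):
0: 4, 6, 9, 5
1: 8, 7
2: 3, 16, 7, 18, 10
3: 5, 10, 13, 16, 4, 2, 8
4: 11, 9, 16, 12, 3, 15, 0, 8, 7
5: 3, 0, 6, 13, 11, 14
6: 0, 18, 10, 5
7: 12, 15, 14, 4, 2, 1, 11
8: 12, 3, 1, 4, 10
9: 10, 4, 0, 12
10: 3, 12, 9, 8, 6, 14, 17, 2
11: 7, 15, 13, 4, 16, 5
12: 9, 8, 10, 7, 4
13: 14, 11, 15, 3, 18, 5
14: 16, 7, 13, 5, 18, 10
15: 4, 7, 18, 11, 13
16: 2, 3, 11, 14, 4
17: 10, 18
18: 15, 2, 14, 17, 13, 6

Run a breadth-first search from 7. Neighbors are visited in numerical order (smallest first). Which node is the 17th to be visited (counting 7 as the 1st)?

13

Visit 7; enqueue 1, 2, 4, 11, 12, 14, 15 → queue [1, 2, 4, 11, 12, 14, 15]
Visit 1; enqueue 8 → queue [2, 4, 11, 12, 14, 15, 8]
Visit 2; enqueue 3, 10, 16, 18 → queue [4, 11, 12, 14, 15, 8, 3, 10, 16, 18]
Visit 4; enqueue 0, 9 → queue [11, 12, 14, 15, 8, 3, 10, 16, 18, 0, 9]
Visit 11; enqueue 5, 13 → queue [12, 14, 15, 8, 3, 10, 16, 18, 0, 9, 5, 13]
Visit 12 → queue [14, 15, 8, 3, 10, 16, 18, 0, 9, 5, 13]
Visit 14 → queue [15, 8, 3, 10, 16, 18, 0, 9, 5, 13]
Visit 15 → queue [8, 3, 10, 16, 18, 0, 9, 5, 13]
Visit 8 → queue [3, 10, 16, 18, 0, 9, 5, 13]
Visit 3 → queue [10, 16, 18, 0, 9, 5, 13]
Visit 10; enqueue 6, 17 → queue [16, 18, 0, 9, 5, 13, 6, 17]
Visit 16 → queue [18, 0, 9, 5, 13, 6, 17]
Visit 18 → queue [0, 9, 5, 13, 6, 17]
Visit 0 → queue [9, 5, 13, 6, 17]
Visit 9 → queue [5, 13, 6, 17]
Visit 5 → queue [13, 6, 17]
Visit 13 → queue [6, 17]
Visit 6 → queue [17]
Visit 17 → queue []

Visit order: 7, 1, 2, 4, 11, 12, 14, 15, 8, 3, 10, 16, 18, 0, 9, 5, 13, 6, 17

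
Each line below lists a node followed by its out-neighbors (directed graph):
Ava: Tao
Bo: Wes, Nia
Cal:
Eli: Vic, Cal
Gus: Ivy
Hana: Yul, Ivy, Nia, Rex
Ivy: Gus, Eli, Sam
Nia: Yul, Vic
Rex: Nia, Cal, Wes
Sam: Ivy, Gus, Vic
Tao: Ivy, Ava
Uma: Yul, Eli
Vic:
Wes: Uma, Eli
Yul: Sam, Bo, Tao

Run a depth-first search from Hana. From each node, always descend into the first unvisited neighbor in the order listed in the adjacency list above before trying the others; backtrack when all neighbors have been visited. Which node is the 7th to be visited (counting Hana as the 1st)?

Vic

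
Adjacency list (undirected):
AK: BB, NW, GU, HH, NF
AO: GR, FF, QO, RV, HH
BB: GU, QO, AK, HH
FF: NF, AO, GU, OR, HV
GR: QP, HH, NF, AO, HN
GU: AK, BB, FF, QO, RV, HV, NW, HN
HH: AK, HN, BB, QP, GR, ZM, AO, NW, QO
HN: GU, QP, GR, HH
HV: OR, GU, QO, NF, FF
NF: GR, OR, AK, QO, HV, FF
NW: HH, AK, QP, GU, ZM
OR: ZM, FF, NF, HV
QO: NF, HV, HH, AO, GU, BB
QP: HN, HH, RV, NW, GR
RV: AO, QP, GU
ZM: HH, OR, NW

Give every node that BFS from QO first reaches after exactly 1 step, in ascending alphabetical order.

AO, BB, GU, HH, HV, NF

Level 0: QO
Level 1: AO, BB, GU, HH, HV, NF
Level 2: AK, FF, GR, HN, NW, OR, QP, RV, ZM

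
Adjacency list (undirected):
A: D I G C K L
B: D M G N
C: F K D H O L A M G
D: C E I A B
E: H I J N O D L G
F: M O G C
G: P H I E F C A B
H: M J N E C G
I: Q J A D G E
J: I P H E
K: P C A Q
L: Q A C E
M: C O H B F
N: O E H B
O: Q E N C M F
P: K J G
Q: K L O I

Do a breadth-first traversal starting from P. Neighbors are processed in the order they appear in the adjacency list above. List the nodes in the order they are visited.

Visit P; enqueue K, J, G → queue [K, J, G]
Visit K; enqueue C, A, Q → queue [J, G, C, A, Q]
Visit J; enqueue I, H, E → queue [G, C, A, Q, I, H, E]
Visit G; enqueue F, B → queue [C, A, Q, I, H, E, F, B]
Visit C; enqueue D, O, L, M → queue [A, Q, I, H, E, F, B, D, O, L, M]
Visit A → queue [Q, I, H, E, F, B, D, O, L, M]
Visit Q → queue [I, H, E, F, B, D, O, L, M]
Visit I → queue [H, E, F, B, D, O, L, M]
Visit H; enqueue N → queue [E, F, B, D, O, L, M, N]
Visit E → queue [F, B, D, O, L, M, N]
Visit F → queue [B, D, O, L, M, N]
Visit B → queue [D, O, L, M, N]
Visit D → queue [O, L, M, N]
Visit O → queue [L, M, N]
Visit L → queue [M, N]
Visit M → queue [N]
Visit N → queue []

P, K, J, G, C, A, Q, I, H, E, F, B, D, O, L, M, N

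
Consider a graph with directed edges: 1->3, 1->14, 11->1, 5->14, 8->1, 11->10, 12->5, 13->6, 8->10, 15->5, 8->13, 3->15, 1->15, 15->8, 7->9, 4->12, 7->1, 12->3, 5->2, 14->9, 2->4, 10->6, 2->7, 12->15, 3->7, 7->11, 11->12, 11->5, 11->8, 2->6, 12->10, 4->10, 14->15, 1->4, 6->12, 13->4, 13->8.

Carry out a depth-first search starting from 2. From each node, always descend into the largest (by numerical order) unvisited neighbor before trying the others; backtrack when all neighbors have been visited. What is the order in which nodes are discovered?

2 7 11 12 15 8 13 6 4 10 1 14 9 3 5

Visit 2
2 → 7
7 → 11
11 → 12
12 → 15
15 → 8
8 → 13
13 → 6
13 → 4
4 → 10
8 → 1
1 → 14
14 → 9
1 → 3
15 → 5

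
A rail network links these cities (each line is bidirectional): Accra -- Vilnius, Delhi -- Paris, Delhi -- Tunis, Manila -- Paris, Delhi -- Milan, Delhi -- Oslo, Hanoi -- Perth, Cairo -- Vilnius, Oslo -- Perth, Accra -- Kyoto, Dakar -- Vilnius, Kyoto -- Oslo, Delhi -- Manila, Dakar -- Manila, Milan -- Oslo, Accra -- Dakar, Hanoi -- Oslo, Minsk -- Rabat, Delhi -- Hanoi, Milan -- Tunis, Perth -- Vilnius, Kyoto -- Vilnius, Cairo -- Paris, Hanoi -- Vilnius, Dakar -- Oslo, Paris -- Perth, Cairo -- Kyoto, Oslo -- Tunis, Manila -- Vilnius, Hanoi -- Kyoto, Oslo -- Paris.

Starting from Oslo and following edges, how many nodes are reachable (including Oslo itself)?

BFS from Oslo visits: Oslo, Dakar, Delhi, Hanoi, Kyoto, Milan, Paris, Perth, Tunis, Accra, Manila, Vilnius, Cairo
Reachable nodes: 13 of 15 total.

13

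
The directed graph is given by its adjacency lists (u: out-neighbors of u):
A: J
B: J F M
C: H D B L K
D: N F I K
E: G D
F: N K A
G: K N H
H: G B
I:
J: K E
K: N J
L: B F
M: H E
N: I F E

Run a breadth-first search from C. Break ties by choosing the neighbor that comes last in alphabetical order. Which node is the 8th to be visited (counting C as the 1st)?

N

Visit C; enqueue L, K, H, D, B → queue [L, K, H, D, B]
Visit L; enqueue F → queue [K, H, D, B, F]
Visit K; enqueue N, J → queue [H, D, B, F, N, J]
Visit H; enqueue G → queue [D, B, F, N, J, G]
Visit D; enqueue I → queue [B, F, N, J, G, I]
Visit B; enqueue M → queue [F, N, J, G, I, M]
Visit F; enqueue A → queue [N, J, G, I, M, A]
Visit N; enqueue E → queue [J, G, I, M, A, E]
Visit J → queue [G, I, M, A, E]
Visit G → queue [I, M, A, E]
Visit I → queue [M, A, E]
Visit M → queue [A, E]
Visit A → queue [E]
Visit E → queue []

Visit order: C, L, K, H, D, B, F, N, J, G, I, M, A, E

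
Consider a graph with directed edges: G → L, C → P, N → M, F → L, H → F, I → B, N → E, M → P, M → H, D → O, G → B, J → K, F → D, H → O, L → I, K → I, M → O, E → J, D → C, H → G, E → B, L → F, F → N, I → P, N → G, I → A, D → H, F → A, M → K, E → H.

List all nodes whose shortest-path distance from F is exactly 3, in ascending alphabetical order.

Level 0: F
Level 1: A, D, L, N
Level 2: C, E, G, H, I, M, O
Level 3: B, J, K, P

B, J, K, P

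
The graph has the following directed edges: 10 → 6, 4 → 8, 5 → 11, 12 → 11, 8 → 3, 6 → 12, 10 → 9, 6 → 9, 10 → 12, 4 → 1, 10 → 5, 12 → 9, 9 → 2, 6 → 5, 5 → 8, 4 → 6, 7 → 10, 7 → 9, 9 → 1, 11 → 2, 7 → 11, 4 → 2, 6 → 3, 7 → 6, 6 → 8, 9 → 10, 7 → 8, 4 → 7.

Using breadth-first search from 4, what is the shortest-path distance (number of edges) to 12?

Level 0: 4
Level 1: 1, 2, 6, 7, 8
Level 2: 3, 5, 9, 10, 11, 12
12 first appears at level 2.

2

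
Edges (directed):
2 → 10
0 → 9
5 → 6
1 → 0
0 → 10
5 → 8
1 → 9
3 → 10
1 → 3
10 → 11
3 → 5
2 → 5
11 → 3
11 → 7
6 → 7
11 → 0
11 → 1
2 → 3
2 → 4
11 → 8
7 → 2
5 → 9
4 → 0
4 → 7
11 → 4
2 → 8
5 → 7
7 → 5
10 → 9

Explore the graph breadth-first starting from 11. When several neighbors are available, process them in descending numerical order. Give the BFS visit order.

11 8 7 4 3 1 0 5 2 10 9 6

Visit 11; enqueue 8, 7, 4, 3, 1, 0 → queue [8, 7, 4, 3, 1, 0]
Visit 8 → queue [7, 4, 3, 1, 0]
Visit 7; enqueue 5, 2 → queue [4, 3, 1, 0, 5, 2]
Visit 4 → queue [3, 1, 0, 5, 2]
Visit 3; enqueue 10 → queue [1, 0, 5, 2, 10]
Visit 1; enqueue 9 → queue [0, 5, 2, 10, 9]
Visit 0 → queue [5, 2, 10, 9]
Visit 5; enqueue 6 → queue [2, 10, 9, 6]
Visit 2 → queue [10, 9, 6]
Visit 10 → queue [9, 6]
Visit 9 → queue [6]
Visit 6 → queue []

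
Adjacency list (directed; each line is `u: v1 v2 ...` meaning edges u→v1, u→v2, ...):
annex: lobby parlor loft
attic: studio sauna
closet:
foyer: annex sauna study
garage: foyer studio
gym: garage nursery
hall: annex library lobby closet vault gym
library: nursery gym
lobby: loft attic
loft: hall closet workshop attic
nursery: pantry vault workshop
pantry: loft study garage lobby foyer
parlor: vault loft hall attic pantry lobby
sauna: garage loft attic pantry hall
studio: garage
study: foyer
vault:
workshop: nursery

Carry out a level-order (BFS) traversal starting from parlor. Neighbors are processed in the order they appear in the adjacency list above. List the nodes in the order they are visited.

parlor -> vault -> loft -> hall -> attic -> pantry -> lobby -> closet -> workshop -> annex -> library -> gym -> studio -> sauna -> study -> garage -> foyer -> nursery

Visit parlor; enqueue vault, loft, hall, attic, pantry, lobby → queue [vault, loft, hall, attic, pantry, lobby]
Visit vault → queue [loft, hall, attic, pantry, lobby]
Visit loft; enqueue closet, workshop → queue [hall, attic, pantry, lobby, closet, workshop]
Visit hall; enqueue annex, library, gym → queue [attic, pantry, lobby, closet, workshop, annex, library, gym]
Visit attic; enqueue studio, sauna → queue [pantry, lobby, closet, workshop, annex, library, gym, studio, sauna]
Visit pantry; enqueue study, garage, foyer → queue [lobby, closet, workshop, annex, library, gym, studio, sauna, study, garage, foyer]
Visit lobby → queue [closet, workshop, annex, library, gym, studio, sauna, study, garage, foyer]
Visit closet → queue [workshop, annex, library, gym, studio, sauna, study, garage, foyer]
Visit workshop; enqueue nursery → queue [annex, library, gym, studio, sauna, study, garage, foyer, nursery]
Visit annex → queue [library, gym, studio, sauna, study, garage, foyer, nursery]
Visit library → queue [gym, studio, sauna, study, garage, foyer, nursery]
Visit gym → queue [studio, sauna, study, garage, foyer, nursery]
Visit studio → queue [sauna, study, garage, foyer, nursery]
Visit sauna → queue [study, garage, foyer, nursery]
Visit study → queue [garage, foyer, nursery]
Visit garage → queue [foyer, nursery]
Visit foyer → queue [nursery]
Visit nursery → queue []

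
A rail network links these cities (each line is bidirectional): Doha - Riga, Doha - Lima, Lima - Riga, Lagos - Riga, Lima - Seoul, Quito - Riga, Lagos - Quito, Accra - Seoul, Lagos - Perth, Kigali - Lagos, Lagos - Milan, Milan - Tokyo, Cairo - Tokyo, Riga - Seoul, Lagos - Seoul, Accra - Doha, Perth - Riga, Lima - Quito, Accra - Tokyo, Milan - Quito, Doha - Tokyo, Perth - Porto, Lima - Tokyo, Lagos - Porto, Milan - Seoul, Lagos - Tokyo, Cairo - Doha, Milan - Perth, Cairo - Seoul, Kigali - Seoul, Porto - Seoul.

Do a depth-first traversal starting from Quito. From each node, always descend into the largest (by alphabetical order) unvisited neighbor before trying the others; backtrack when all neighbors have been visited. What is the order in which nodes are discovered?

Quito Riga Seoul Porto Perth Milan Tokyo Lima Doha Cairo Accra Lagos Kigali

Visit Quito
Quito → Riga
Riga → Seoul
Seoul → Porto
Porto → Perth
Perth → Milan
Milan → Tokyo
Tokyo → Lima
Lima → Doha
Doha → Cairo
Doha → Accra
Tokyo → Lagos
Lagos → Kigali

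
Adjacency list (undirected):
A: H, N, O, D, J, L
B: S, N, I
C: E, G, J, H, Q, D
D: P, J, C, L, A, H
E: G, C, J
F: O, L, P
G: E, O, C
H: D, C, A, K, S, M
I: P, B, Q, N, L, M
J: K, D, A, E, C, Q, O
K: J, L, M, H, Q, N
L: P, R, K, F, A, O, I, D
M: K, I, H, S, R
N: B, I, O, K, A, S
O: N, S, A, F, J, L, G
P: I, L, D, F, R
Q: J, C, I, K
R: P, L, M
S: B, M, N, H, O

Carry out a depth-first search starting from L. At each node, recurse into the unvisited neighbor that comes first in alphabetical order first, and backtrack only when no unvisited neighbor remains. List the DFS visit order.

Visit L
L → A
A → D
D → C
C → E
E → G
G → O
O → F
F → P
P → I
I → B
B → N
N → K
K → H
H → M
M → R
M → S
K → J
J → Q

L → A → D → C → E → G → O → F → P → I → B → N → K → H → M → R → S → J → Q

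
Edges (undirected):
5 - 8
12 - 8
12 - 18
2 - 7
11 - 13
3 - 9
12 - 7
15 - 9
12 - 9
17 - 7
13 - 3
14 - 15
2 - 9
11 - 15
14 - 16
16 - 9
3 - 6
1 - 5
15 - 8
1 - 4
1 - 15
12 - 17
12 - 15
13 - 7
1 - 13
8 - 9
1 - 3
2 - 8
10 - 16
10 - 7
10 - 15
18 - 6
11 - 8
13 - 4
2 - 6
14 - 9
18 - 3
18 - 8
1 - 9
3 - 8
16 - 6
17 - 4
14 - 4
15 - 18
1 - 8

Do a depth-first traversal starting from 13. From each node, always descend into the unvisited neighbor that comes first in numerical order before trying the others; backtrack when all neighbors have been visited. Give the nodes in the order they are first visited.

Visit 13
13 → 1
1 → 3
3 → 6
6 → 2
2 → 7
7 → 10
10 → 15
15 → 8
8 → 5
8 → 9
9 → 12
12 → 17
17 → 4
4 → 14
14 → 16
12 → 18
8 → 11

13 -> 1 -> 3 -> 6 -> 2 -> 7 -> 10 -> 15 -> 8 -> 5 -> 9 -> 12 -> 17 -> 4 -> 14 -> 16 -> 18 -> 11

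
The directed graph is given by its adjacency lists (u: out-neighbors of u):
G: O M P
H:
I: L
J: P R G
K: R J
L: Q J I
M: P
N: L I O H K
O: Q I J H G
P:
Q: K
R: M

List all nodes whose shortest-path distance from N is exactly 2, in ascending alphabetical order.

G, J, Q, R

Level 0: N
Level 1: H, I, K, L, O
Level 2: G, J, Q, R
Level 3: M, P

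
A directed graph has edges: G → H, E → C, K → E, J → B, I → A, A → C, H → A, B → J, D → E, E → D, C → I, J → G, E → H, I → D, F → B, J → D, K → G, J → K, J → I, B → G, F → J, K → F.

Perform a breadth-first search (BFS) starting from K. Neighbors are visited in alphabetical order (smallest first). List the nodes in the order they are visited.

Visit K; enqueue E, F, G → queue [E, F, G]
Visit E; enqueue C, D, H → queue [F, G, C, D, H]
Visit F; enqueue B, J → queue [G, C, D, H, B, J]
Visit G → queue [C, D, H, B, J]
Visit C; enqueue I → queue [D, H, B, J, I]
Visit D → queue [H, B, J, I]
Visit H; enqueue A → queue [B, J, I, A]
Visit B → queue [J, I, A]
Visit J → queue [I, A]
Visit I → queue [A]
Visit A → queue []

K, E, F, G, C, D, H, B, J, I, A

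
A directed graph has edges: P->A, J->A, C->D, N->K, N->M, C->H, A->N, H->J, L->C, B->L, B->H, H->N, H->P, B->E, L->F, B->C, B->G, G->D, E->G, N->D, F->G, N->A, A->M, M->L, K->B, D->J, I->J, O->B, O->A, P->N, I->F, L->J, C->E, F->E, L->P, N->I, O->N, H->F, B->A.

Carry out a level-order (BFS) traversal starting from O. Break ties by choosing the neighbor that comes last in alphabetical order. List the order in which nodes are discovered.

O -> N -> B -> A -> M -> K -> I -> D -> L -> H -> G -> E -> C -> J -> F -> P

Visit O; enqueue N, B, A → queue [N, B, A]
Visit N; enqueue M, K, I, D → queue [B, A, M, K, I, D]
Visit B; enqueue L, H, G, E, C → queue [A, M, K, I, D, L, H, G, E, C]
Visit A → queue [M, K, I, D, L, H, G, E, C]
Visit M → queue [K, I, D, L, H, G, E, C]
Visit K → queue [I, D, L, H, G, E, C]
Visit I; enqueue J, F → queue [D, L, H, G, E, C, J, F]
Visit D → queue [L, H, G, E, C, J, F]
Visit L; enqueue P → queue [H, G, E, C, J, F, P]
Visit H → queue [G, E, C, J, F, P]
Visit G → queue [E, C, J, F, P]
Visit E → queue [C, J, F, P]
Visit C → queue [J, F, P]
Visit J → queue [F, P]
Visit F → queue [P]
Visit P → queue []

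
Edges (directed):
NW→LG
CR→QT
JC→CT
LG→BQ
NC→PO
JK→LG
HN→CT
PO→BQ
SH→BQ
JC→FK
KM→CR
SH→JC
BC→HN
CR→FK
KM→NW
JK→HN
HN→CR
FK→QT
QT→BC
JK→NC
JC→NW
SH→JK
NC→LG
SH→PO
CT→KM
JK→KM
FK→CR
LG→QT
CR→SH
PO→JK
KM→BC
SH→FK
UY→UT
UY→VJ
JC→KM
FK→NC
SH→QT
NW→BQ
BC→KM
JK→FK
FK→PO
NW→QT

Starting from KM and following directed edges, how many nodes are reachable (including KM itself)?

15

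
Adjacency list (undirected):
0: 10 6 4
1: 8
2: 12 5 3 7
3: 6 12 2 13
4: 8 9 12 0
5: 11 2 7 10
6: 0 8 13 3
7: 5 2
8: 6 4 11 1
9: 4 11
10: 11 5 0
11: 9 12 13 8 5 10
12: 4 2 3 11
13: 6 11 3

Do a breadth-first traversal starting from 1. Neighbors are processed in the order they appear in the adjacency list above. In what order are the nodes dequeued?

Visit 1; enqueue 8 → queue [8]
Visit 8; enqueue 6, 4, 11 → queue [6, 4, 11]
Visit 6; enqueue 0, 13, 3 → queue [4, 11, 0, 13, 3]
Visit 4; enqueue 9, 12 → queue [11, 0, 13, 3, 9, 12]
Visit 11; enqueue 5, 10 → queue [0, 13, 3, 9, 12, 5, 10]
Visit 0 → queue [13, 3, 9, 12, 5, 10]
Visit 13 → queue [3, 9, 12, 5, 10]
Visit 3; enqueue 2 → queue [9, 12, 5, 10, 2]
Visit 9 → queue [12, 5, 10, 2]
Visit 12 → queue [5, 10, 2]
Visit 5; enqueue 7 → queue [10, 2, 7]
Visit 10 → queue [2, 7]
Visit 2 → queue [7]
Visit 7 → queue []

1 → 8 → 6 → 4 → 11 → 0 → 13 → 3 → 9 → 12 → 5 → 10 → 2 → 7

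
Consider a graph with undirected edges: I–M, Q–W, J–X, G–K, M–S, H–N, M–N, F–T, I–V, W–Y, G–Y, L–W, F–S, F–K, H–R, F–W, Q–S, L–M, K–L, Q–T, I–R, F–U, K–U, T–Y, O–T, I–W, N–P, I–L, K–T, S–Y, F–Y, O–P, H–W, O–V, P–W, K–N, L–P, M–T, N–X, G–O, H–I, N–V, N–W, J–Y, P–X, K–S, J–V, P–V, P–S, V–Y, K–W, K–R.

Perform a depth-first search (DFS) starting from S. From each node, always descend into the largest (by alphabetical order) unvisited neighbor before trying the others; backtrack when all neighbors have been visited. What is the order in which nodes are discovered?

Visit S
S → Y
Y → W
W → Q
Q → T
T → O
O → V
V → P
P → X
X → N
N → M
M → L
L → K
K → U
U → F
K → R
R → I
I → H
K → G
X → J

S, Y, W, Q, T, O, V, P, X, N, M, L, K, U, F, R, I, H, G, J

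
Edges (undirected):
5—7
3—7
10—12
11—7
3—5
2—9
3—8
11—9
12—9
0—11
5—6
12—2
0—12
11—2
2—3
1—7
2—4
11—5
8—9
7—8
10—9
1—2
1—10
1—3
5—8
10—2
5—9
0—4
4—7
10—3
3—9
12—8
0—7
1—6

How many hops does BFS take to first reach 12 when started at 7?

Level 0: 7
Level 1: 0, 1, 3, 4, 5, 8, 11
Level 2: 2, 6, 9, 10, 12
12 first appears at level 2.

2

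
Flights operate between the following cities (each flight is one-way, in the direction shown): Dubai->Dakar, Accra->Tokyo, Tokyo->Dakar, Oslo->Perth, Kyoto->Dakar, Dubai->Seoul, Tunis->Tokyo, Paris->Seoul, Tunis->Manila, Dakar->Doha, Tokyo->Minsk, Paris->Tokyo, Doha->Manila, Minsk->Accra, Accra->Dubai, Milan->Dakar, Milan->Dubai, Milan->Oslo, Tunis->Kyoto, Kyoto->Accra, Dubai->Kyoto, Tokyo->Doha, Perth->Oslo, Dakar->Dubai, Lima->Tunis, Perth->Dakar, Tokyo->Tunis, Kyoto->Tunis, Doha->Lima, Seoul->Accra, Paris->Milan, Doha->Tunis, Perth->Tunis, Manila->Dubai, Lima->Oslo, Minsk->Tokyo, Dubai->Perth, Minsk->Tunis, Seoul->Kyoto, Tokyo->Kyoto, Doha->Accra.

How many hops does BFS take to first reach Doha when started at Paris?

2

Level 0: Paris
Level 1: Milan, Seoul, Tokyo
Level 2: Accra, Dakar, Doha, Dubai, Kyoto, Minsk, Oslo, Tunis
Level 3: Lima, Manila, Perth
Doha first appears at level 2.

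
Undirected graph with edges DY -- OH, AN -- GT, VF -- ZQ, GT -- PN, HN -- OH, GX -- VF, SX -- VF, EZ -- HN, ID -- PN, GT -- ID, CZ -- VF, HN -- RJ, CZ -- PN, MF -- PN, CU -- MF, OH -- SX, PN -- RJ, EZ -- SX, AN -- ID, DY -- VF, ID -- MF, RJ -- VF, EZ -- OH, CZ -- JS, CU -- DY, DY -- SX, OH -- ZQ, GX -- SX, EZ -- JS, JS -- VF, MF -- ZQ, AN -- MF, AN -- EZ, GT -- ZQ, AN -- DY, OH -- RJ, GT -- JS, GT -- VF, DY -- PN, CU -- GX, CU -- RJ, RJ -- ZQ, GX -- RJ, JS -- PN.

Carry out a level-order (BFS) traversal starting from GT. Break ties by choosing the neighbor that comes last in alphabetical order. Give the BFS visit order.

GT → ZQ → VF → PN → JS → ID → AN → RJ → OH → MF → SX → GX → DY → CZ → EZ → HN → CU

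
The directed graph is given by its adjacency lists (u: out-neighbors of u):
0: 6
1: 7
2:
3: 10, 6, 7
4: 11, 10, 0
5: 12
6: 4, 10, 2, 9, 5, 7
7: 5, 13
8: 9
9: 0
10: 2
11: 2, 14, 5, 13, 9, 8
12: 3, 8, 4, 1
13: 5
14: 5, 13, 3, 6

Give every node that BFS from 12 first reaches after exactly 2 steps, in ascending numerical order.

Level 0: 12
Level 1: 1, 3, 4, 8
Level 2: 0, 6, 7, 9, 10, 11
Level 3: 2, 5, 13, 14

0, 6, 7, 9, 10, 11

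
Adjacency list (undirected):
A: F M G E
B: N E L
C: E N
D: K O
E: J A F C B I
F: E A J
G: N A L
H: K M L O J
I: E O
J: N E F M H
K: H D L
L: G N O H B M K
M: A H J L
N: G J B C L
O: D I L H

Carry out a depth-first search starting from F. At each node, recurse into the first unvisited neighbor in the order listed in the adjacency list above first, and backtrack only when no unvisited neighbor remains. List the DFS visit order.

Visit F
F → E
E → J
J → N
N → G
G → A
A → M
M → H
H → K
K → D
D → O
O → I
O → L
L → B
N → C

F → E → J → N → G → A → M → H → K → D → O → I → L → B → C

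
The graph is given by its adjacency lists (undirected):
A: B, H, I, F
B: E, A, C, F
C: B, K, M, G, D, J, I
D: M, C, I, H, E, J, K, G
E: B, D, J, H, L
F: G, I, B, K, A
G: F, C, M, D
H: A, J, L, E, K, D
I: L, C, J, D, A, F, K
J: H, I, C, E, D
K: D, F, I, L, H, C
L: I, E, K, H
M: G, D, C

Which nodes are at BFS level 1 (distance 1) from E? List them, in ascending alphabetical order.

B, D, H, J, L

Level 0: E
Level 1: B, D, H, J, L
Level 2: A, C, F, G, I, K, M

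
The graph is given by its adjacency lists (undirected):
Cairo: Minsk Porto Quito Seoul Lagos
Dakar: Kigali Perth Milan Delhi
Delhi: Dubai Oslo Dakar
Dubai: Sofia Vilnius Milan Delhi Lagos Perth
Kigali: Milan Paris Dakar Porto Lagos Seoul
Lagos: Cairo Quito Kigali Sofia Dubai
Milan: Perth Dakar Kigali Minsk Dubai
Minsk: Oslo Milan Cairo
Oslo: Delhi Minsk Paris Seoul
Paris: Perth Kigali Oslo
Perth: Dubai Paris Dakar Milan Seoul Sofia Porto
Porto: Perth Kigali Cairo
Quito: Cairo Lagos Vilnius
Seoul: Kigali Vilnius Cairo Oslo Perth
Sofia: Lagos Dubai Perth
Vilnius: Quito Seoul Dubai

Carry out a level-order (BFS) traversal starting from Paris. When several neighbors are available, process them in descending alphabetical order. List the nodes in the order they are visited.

Visit Paris; enqueue Perth, Oslo, Kigali → queue [Perth, Oslo, Kigali]
Visit Perth; enqueue Sofia, Seoul, Porto, Milan, Dubai, Dakar → queue [Oslo, Kigali, Sofia, Seoul, Porto, Milan, Dubai, Dakar]
Visit Oslo; enqueue Minsk, Delhi → queue [Kigali, Sofia, Seoul, Porto, Milan, Dubai, Dakar, Minsk, Delhi]
Visit Kigali; enqueue Lagos → queue [Sofia, Seoul, Porto, Milan, Dubai, Dakar, Minsk, Delhi, Lagos]
Visit Sofia → queue [Seoul, Porto, Milan, Dubai, Dakar, Minsk, Delhi, Lagos]
Visit Seoul; enqueue Vilnius, Cairo → queue [Porto, Milan, Dubai, Dakar, Minsk, Delhi, Lagos, Vilnius, Cairo]
Visit Porto → queue [Milan, Dubai, Dakar, Minsk, Delhi, Lagos, Vilnius, Cairo]
Visit Milan → queue [Dubai, Dakar, Minsk, Delhi, Lagos, Vilnius, Cairo]
Visit Dubai → queue [Dakar, Minsk, Delhi, Lagos, Vilnius, Cairo]
Visit Dakar → queue [Minsk, Delhi, Lagos, Vilnius, Cairo]
Visit Minsk → queue [Delhi, Lagos, Vilnius, Cairo]
Visit Delhi → queue [Lagos, Vilnius, Cairo]
Visit Lagos; enqueue Quito → queue [Vilnius, Cairo, Quito]
Visit Vilnius → queue [Cairo, Quito]
Visit Cairo → queue [Quito]
Visit Quito → queue []

Paris Perth Oslo Kigali Sofia Seoul Porto Milan Dubai Dakar Minsk Delhi Lagos Vilnius Cairo Quito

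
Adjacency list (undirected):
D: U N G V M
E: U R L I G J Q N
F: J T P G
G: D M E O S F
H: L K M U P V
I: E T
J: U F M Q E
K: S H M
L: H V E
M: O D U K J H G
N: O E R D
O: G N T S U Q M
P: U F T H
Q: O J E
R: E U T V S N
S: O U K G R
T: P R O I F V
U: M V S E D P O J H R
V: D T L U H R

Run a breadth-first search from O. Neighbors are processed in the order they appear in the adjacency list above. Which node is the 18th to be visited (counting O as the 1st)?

H

Visit O; enqueue G, N, T, S, U, Q, M → queue [G, N, T, S, U, Q, M]
Visit G; enqueue D, E, F → queue [N, T, S, U, Q, M, D, E, F]
Visit N; enqueue R → queue [T, S, U, Q, M, D, E, F, R]
Visit T; enqueue P, I, V → queue [S, U, Q, M, D, E, F, R, P, I, V]
Visit S; enqueue K → queue [U, Q, M, D, E, F, R, P, I, V, K]
Visit U; enqueue J, H → queue [Q, M, D, E, F, R, P, I, V, K, J, H]
Visit Q → queue [M, D, E, F, R, P, I, V, K, J, H]
Visit M → queue [D, E, F, R, P, I, V, K, J, H]
Visit D → queue [E, F, R, P, I, V, K, J, H]
Visit E; enqueue L → queue [F, R, P, I, V, K, J, H, L]
Visit F → queue [R, P, I, V, K, J, H, L]
Visit R → queue [P, I, V, K, J, H, L]
Visit P → queue [I, V, K, J, H, L]
Visit I → queue [V, K, J, H, L]
Visit V → queue [K, J, H, L]
Visit K → queue [J, H, L]
Visit J → queue [H, L]
Visit H → queue [L]
Visit L → queue []

Visit order: O, G, N, T, S, U, Q, M, D, E, F, R, P, I, V, K, J, H, L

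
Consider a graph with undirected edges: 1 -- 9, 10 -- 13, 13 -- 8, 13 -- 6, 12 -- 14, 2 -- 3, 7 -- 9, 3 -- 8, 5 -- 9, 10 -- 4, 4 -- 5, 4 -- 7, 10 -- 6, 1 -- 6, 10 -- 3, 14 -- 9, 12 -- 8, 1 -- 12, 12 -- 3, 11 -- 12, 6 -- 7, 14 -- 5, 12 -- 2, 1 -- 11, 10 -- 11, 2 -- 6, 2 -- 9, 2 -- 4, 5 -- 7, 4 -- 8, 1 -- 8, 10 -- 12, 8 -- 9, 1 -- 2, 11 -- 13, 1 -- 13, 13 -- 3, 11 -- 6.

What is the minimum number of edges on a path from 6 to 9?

Level 0: 6
Level 1: 1, 2, 7, 10, 11, 13
Level 2: 3, 4, 5, 8, 9, 12
Level 3: 14
9 first appears at level 2.

2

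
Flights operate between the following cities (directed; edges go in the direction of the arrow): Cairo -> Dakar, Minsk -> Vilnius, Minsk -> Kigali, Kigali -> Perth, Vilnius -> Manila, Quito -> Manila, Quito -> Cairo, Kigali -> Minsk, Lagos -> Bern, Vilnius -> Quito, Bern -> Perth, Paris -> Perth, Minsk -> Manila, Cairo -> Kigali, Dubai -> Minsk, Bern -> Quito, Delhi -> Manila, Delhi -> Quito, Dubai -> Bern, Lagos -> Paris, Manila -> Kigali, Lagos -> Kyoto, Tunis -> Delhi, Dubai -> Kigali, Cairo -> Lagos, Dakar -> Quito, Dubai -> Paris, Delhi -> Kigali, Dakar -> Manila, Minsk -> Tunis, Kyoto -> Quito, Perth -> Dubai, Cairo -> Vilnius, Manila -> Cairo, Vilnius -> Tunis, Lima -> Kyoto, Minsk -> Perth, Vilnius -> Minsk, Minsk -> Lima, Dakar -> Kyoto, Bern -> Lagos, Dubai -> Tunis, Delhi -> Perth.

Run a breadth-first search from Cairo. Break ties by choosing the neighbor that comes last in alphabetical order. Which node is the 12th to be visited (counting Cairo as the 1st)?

Bern

Visit Cairo; enqueue Vilnius, Lagos, Kigali, Dakar → queue [Vilnius, Lagos, Kigali, Dakar]
Visit Vilnius; enqueue Tunis, Quito, Minsk, Manila → queue [Lagos, Kigali, Dakar, Tunis, Quito, Minsk, Manila]
Visit Lagos; enqueue Paris, Kyoto, Bern → queue [Kigali, Dakar, Tunis, Quito, Minsk, Manila, Paris, Kyoto, Bern]
Visit Kigali; enqueue Perth → queue [Dakar, Tunis, Quito, Minsk, Manila, Paris, Kyoto, Bern, Perth]
Visit Dakar → queue [Tunis, Quito, Minsk, Manila, Paris, Kyoto, Bern, Perth]
Visit Tunis; enqueue Delhi → queue [Quito, Minsk, Manila, Paris, Kyoto, Bern, Perth, Delhi]
Visit Quito → queue [Minsk, Manila, Paris, Kyoto, Bern, Perth, Delhi]
Visit Minsk; enqueue Lima → queue [Manila, Paris, Kyoto, Bern, Perth, Delhi, Lima]
Visit Manila → queue [Paris, Kyoto, Bern, Perth, Delhi, Lima]
Visit Paris → queue [Kyoto, Bern, Perth, Delhi, Lima]
Visit Kyoto → queue [Bern, Perth, Delhi, Lima]
Visit Bern → queue [Perth, Delhi, Lima]
Visit Perth; enqueue Dubai → queue [Delhi, Lima, Dubai]
Visit Delhi → queue [Lima, Dubai]
Visit Lima → queue [Dubai]
Visit Dubai → queue []

Visit order: Cairo, Vilnius, Lagos, Kigali, Dakar, Tunis, Quito, Minsk, Manila, Paris, Kyoto, Bern, Perth, Delhi, Lima, Dubai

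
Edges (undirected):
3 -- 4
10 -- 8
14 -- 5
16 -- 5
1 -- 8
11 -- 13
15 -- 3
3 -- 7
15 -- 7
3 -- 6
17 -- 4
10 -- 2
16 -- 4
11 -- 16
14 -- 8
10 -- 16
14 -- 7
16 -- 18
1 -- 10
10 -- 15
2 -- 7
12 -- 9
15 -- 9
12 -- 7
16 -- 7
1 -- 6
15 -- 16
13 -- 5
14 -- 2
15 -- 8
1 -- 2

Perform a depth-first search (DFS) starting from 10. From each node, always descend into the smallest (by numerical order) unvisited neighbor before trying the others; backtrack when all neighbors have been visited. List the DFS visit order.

10 -> 1 -> 2 -> 7 -> 3 -> 4 -> 16 -> 5 -> 13 -> 11 -> 14 -> 8 -> 15 -> 9 -> 12 -> 18 -> 17 -> 6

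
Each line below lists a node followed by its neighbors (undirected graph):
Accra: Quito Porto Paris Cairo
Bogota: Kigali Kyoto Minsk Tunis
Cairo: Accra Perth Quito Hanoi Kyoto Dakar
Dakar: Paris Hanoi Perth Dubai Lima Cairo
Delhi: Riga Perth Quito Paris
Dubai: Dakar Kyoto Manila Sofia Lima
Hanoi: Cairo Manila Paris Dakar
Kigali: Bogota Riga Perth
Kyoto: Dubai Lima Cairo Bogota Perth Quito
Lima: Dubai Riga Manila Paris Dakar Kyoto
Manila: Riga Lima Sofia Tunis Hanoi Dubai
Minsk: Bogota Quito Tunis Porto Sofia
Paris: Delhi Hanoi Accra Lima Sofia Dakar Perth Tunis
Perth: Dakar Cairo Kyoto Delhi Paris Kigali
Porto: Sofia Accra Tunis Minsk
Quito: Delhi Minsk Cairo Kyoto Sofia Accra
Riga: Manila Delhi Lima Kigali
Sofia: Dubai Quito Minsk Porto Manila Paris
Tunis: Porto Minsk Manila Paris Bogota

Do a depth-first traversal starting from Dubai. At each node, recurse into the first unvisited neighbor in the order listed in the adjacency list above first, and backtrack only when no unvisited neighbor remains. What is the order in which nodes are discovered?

Visit Dubai
Dubai → Dakar
Dakar → Paris
Paris → Delhi
Delhi → Riga
Riga → Manila
Manila → Lima
Lima → Kyoto
Kyoto → Cairo
Cairo → Accra
Accra → Quito
Quito → Minsk
Minsk → Bogota
Bogota → Kigali
Kigali → Perth
Bogota → Tunis
Tunis → Porto
Porto → Sofia
Cairo → Hanoi

Dubai Dakar Paris Delhi Riga Manila Lima Kyoto Cairo Accra Quito Minsk Bogota Kigali Perth Tunis Porto Sofia Hanoi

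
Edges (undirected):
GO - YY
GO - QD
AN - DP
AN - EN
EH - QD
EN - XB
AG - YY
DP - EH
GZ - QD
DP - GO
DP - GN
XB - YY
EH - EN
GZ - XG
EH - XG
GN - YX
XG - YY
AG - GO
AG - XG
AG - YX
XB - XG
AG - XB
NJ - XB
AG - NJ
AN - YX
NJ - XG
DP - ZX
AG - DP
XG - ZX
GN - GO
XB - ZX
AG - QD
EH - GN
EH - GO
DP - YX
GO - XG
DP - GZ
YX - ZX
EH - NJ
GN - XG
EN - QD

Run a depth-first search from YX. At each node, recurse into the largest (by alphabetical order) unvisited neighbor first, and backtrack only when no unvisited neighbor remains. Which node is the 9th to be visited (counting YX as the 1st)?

GZ

Visit YX
YX → ZX
ZX → XG
XG → YY
YY → XB
XB → NJ
NJ → EH
EH → QD
QD → GZ
GZ → DP
DP → GO
GO → GN
GO → AG
DP → AN
AN → EN

Visit order: YX, ZX, XG, YY, XB, NJ, EH, QD, GZ, DP, GO, GN, AG, AN, EN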